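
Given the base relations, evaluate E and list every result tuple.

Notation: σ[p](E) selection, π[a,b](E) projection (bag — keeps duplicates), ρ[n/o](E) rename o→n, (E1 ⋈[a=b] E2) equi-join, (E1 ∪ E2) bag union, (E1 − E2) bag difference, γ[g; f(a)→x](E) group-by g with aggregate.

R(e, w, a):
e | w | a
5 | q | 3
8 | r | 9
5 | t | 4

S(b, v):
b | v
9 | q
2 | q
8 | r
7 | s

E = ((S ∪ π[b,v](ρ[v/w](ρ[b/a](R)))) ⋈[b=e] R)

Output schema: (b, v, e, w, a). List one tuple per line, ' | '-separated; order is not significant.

Subexpression sizes:
  S → 4
  R → 3
  ρ[b/a](R) → 3
  ρ[v/w](ρ[b/a](R)) → 3
  π[b,v](ρ[v/w](ρ[b/a](R))) → 3
  (S ∪ π[b,v](ρ[v/w](ρ[b/a](R)))) → 7
  R → 3
  ((S ∪ π[b,v](ρ[v/w](ρ[b/a](R)))) ⋈[b=e] R) → 1

== RESULT ==
b | v | e | w | a
8 | r | 8 | r | 9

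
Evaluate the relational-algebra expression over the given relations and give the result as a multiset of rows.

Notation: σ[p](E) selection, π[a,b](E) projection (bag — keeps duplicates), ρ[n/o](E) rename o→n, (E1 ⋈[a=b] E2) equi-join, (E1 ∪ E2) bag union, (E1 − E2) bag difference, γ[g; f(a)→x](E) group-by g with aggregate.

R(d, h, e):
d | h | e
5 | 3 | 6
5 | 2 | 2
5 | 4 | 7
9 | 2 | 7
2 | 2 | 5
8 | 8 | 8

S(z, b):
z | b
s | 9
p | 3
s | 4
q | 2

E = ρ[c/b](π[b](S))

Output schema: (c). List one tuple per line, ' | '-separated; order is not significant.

Subexpression sizes:
  S → 4
  π[b](S) → 4
  ρ[c/b](π[b](S)) → 4

== RESULT ==
c
2
3
4
9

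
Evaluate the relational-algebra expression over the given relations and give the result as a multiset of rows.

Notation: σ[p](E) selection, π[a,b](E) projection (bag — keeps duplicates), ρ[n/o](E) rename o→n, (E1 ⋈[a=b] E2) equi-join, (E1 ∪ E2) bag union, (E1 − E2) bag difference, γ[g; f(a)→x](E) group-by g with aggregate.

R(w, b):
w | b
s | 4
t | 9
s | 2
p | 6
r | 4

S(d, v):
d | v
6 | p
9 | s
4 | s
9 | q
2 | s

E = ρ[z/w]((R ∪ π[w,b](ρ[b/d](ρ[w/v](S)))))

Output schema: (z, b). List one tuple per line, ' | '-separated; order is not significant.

Subexpression sizes:
  R → 5
  S → 5
  ρ[w/v](S) → 5
  ρ[b/d](ρ[w/v](S)) → 5
  π[w,b](ρ[b/d](ρ[w/v](S))) → 5
  (R ∪ π[w,b](ρ[b/d](ρ[w/v](S)))) → 10
  ρ[z/w]((R ∪ π[w,b](ρ[b/d](ρ[w/v](S))))) → 10

== RESULT ==
z | b
p | 6
p | 6
q | 9
r | 4
s | 2
s | 2
s | 4
s | 4
s | 9
t | 9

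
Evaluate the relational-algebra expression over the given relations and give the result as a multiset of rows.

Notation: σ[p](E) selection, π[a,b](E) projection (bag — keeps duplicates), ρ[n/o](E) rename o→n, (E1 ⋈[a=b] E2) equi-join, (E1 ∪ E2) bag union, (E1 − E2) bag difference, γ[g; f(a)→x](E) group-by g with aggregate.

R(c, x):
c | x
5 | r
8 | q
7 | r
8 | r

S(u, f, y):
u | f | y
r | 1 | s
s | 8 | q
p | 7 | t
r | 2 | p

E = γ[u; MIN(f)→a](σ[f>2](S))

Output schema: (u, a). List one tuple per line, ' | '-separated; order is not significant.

Subexpression sizes:
  S → 4
  σ[f>2](S) → 2
  γ[u; MIN(f)→a](σ[f>2](S)) → 2

== RESULT ==
u | a
p | 7
s | 8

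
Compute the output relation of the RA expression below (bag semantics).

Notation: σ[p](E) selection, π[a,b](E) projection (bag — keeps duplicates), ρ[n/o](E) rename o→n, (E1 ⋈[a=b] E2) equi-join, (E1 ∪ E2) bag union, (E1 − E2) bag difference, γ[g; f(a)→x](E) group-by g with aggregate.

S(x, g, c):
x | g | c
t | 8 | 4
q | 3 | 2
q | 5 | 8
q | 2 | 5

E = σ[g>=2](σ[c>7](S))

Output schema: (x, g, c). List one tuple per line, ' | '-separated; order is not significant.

Stepwise |·|:
  S → 4
  σ[c>7](S) → 1
  σ[g>=2](σ[c>7](S)) → 1

== RESULT ==
x | g | c
q | 5 | 8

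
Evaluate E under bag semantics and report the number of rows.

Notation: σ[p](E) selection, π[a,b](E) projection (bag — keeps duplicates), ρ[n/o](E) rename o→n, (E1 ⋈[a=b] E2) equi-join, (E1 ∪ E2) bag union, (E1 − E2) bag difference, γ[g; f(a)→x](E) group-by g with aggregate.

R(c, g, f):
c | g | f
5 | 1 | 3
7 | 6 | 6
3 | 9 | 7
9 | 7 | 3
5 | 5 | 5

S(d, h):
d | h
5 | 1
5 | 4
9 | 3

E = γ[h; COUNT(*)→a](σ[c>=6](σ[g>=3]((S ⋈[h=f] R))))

Stepwise |·|:
  S → 3
  R → 5
  (S ⋈[h=f] R) → 2
  σ[g>=3]((S ⋈[h=f] R)) → 1
  σ[c>=6](σ[g>=3]((S ⋈[h=f] R))) → 1
  γ[h; COUNT(*)→a](σ[c>=6](σ[g>=3]((S ⋈[h=f] R)))) → 1

|E| = 1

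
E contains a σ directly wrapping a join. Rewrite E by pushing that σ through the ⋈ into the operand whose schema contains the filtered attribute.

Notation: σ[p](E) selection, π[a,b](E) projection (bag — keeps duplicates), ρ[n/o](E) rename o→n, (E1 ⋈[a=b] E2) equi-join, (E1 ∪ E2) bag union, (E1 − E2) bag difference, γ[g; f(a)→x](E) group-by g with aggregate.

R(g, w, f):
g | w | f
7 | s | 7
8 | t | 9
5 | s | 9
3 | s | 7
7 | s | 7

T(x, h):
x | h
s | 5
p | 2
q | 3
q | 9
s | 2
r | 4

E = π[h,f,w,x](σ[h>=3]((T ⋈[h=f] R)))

σ filters on h, owned by the left side.
E' = π[h,f,w,x]((σ[h>=3](T) ⋈[h=f] R))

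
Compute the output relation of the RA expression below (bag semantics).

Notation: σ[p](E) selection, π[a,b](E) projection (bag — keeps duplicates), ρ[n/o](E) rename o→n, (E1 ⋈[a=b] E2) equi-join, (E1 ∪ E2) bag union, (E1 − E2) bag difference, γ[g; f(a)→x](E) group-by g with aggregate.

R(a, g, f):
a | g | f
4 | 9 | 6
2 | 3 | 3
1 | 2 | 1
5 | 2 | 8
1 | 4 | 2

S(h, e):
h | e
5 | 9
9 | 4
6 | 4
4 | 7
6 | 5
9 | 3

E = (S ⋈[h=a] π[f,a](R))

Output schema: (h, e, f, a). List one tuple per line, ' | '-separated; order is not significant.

Row counts bottom-up:
  S → 6
  R → 5
  π[f,a](R) → 5
  (S ⋈[h=a] π[f,a](R)) → 2

== RESULT ==
h | e | f | a
4 | 7 | 6 | 4
5 | 9 | 8 | 5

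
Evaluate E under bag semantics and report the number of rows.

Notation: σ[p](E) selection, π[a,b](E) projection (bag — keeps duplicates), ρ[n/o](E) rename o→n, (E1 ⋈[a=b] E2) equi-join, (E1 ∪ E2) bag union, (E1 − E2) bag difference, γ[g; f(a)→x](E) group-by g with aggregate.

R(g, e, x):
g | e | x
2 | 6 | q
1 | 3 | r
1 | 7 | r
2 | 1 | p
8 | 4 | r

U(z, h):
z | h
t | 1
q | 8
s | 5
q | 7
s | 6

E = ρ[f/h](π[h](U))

Subexpression sizes:
  U → 5
  π[h](U) → 5
  ρ[f/h](π[h](U)) → 5

|E| = 5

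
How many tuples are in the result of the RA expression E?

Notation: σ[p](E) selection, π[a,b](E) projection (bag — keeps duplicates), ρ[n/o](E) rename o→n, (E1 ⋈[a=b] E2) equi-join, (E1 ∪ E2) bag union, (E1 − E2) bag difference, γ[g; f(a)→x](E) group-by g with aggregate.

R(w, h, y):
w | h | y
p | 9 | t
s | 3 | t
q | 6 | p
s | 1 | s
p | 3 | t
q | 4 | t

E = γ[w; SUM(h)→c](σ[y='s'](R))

Row counts bottom-up:
  R → 6
  σ[y='s'](R) → 1
  γ[w; SUM(h)→c](σ[y='s'](R)) → 1

|E| = 1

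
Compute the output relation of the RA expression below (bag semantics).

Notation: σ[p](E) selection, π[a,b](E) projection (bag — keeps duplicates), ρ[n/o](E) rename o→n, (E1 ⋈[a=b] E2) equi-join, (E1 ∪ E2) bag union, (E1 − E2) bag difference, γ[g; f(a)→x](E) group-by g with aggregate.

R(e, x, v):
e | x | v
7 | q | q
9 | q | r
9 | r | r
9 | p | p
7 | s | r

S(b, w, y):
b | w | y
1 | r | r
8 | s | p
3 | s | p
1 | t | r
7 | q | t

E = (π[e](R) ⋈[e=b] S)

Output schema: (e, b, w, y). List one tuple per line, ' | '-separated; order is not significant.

Row counts bottom-up:
  R → 5
  π[e](R) → 5
  S → 5
  (π[e](R) ⋈[e=b] S) → 2

== RESULT ==
e | b | w | y
7 | 7 | q | t
7 | 7 | q | t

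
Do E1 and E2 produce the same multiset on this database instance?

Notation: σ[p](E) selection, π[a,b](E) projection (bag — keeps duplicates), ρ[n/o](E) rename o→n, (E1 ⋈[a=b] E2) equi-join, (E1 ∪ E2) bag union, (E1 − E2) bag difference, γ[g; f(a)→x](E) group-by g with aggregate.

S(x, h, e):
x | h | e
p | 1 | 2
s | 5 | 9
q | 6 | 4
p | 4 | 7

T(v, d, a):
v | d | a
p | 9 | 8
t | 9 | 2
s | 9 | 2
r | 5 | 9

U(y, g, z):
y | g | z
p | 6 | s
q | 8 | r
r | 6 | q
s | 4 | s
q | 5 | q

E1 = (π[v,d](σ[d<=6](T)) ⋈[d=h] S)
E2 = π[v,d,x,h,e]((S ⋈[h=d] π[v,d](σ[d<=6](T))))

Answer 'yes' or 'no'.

E1 stepwise |·|:
  T → 4
  σ[d<=6](T) → 1
  π[v,d](σ[d<=6](T)) → 1
  S → 4
  (π[v,d](σ[d<=6](T)) ⋈[d=h] S) → 1
E2 stepwise |·|:
  S → 4
  T → 4
  σ[d<=6](T) → 1
  π[v,d](σ[d<=6](T)) → 1
  (S ⋈[h=d] π[v,d](σ[d<=6](T))) → 1
  π[v,d,x,h,e]((S ⋈[h=d] π[v,d](σ[d<=6](T)))) → 1

E1 and E2 produce the same multiset:
v | d | x | h | e
r | 5 | s | 5 | 9

yes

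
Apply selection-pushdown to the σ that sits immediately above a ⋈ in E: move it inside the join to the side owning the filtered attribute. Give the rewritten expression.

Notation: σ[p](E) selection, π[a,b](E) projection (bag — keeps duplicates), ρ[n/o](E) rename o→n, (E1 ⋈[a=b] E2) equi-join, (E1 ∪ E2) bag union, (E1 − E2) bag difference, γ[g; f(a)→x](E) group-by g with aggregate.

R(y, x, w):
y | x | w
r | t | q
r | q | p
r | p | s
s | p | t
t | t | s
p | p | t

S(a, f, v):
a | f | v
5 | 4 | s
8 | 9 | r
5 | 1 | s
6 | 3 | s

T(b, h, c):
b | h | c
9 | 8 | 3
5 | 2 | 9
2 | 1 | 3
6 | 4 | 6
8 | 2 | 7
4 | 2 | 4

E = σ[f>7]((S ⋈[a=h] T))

σ filters on f, owned by the left side.
E' = (σ[f>7](S) ⋈[a=h] T)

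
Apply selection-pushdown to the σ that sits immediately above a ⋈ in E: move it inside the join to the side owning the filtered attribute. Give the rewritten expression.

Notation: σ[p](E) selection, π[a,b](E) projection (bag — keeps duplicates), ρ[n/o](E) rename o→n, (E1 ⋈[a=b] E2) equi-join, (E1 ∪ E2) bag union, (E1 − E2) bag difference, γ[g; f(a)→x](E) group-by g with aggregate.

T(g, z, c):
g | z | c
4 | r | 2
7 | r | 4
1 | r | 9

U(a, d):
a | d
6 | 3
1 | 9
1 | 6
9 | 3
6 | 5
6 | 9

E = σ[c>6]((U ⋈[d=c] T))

σ filters on c, owned by the right side.
E' = (U ⋈[d=c] σ[c>6](T))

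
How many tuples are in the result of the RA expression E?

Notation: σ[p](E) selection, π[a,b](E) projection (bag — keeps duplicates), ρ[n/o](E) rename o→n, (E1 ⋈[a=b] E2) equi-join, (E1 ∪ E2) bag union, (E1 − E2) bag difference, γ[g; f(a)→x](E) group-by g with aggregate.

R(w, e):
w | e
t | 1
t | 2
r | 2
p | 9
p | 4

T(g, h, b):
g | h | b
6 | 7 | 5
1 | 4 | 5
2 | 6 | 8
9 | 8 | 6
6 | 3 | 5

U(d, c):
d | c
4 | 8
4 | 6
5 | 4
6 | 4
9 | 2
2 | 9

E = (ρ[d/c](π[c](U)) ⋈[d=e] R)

Per-node cardinality:
  U → 6
  π[c](U) → 6
  ρ[d/c](π[c](U)) → 6
  R → 5
  (ρ[d/c](π[c](U)) ⋈[d=e] R) → 5

|E| = 5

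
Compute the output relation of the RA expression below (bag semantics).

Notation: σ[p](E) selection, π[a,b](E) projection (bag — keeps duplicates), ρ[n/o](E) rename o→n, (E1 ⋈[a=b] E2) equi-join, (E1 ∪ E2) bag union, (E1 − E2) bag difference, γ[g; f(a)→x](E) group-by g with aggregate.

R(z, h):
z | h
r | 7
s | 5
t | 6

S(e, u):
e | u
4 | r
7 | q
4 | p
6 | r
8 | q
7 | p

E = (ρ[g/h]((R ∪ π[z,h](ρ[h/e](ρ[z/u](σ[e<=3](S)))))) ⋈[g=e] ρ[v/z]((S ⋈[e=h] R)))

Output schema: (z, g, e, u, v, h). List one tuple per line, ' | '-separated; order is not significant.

Subexpression sizes:
  R → 3
  S → 6
  σ[e<=3](S) → 0
  ρ[z/u](σ[e<=3](S)) → 0
  ρ[h/e](ρ[z/u](σ[e<=3](S))) → 0
  π[z,h](ρ[h/e](ρ[z/u](σ[e<=3](S)))) → 0
  (R ∪ π[z,h](ρ[h/e](ρ[z/u](σ[e<=3](S))))) → 3
  ρ[g/h]((R ∪ π[z,h](ρ[h/e](ρ[z/u](σ[e<=3](S)))))) → 3
  S → 6
  R → 3
  (S ⋈[e=h] R) → 3
  ρ[v/z]((S ⋈[e=h] R)) → 3
  (ρ[g/h]((R ∪ π[z,h](ρ[h/e](ρ[z/u](σ[e<=3](S)))))) ⋈[g=e] ρ[v/z]((S ⋈[e=h] R))) → 3

== RESULT ==
z | g | e | u | v | h
r | 7 | 7 | p | r | 7
r | 7 | 7 | q | r | 7
t | 6 | 6 | r | t | 6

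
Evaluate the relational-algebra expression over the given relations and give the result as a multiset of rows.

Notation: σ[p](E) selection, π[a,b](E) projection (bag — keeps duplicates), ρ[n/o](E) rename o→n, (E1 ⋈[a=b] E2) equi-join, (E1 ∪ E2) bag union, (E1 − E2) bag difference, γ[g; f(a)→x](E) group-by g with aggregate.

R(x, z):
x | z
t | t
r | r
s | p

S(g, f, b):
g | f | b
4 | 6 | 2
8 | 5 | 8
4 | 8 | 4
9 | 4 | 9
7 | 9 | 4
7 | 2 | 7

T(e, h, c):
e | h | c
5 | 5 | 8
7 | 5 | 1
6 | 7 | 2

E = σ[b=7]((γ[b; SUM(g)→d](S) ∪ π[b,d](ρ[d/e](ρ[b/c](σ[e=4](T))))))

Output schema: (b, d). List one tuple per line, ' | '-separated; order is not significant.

Subexpression sizes:
  S → 6
  γ[b; SUM(g)→d](S) → 5
  T → 3
  σ[e=4](T) → 0
  ρ[b/c](σ[e=4](T)) → 0
  ρ[d/e](ρ[b/c](σ[e=4](T))) → 0
  π[b,d](ρ[d/e](ρ[b/c](σ[e=4](T)))) → 0
  (γ[b; SUM(g)→d](S) ∪ π[b,d](ρ[d/e](ρ[b/c](σ[e=4](T))))) → 5
  σ[b=7]((γ[b; SUM(g)→d](S) ∪ π[b,d](ρ[d/e](ρ[b/c](σ[e=4](T)))))) → 1

== RESULT ==
b | d
7 | 7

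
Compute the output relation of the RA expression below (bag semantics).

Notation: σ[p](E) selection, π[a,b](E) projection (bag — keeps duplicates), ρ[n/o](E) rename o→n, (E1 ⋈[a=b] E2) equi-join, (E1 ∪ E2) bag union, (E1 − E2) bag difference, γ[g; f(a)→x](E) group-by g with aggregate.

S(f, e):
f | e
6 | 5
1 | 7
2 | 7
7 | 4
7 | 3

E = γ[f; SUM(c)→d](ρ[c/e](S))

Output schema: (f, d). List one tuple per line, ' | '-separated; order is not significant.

Per-node cardinality:
  S → 5
  ρ[c/e](S) → 5
  γ[f; SUM(c)→d](ρ[c/e](S)) → 4

== RESULT ==
f | d
1 | 7
2 | 7
6 | 5
7 | 7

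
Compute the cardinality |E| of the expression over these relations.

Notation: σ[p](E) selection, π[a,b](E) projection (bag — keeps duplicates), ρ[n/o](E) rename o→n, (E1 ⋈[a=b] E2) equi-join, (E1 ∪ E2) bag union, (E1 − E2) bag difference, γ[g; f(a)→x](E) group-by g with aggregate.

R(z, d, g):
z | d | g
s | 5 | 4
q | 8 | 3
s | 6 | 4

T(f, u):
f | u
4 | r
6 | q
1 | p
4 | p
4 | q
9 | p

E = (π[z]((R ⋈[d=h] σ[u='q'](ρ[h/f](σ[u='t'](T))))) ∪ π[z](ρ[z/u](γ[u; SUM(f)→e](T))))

Stepwise |·|:
  R → 3
  T → 6
  σ[u='t'](T) → 0
  ρ[h/f](σ[u='t'](T)) → 0
  σ[u='q'](ρ[h/f](σ[u='t'](T))) → 0
  (R ⋈[d=h] σ[u='q'](ρ[h/f](σ[u='t'](T)))) → 0
  π[z]((R ⋈[d=h] σ[u='q'](ρ[h/f](σ[u='t'](T))))) → 0
  T → 6
  γ[u; SUM(f)→e](T) → 3
  ρ[z/u](γ[u; SUM(f)→e](T)) → 3
  π[z](ρ[z/u](γ[u; SUM(f)→e](T))) → 3
  (π[z]((R ⋈[d=h] σ[u='q'](ρ[h/f](σ[u='t'](T))))) ∪ π[z](ρ[z/u](γ[u; SUM(f)→e](T)))) → 3

|E| = 3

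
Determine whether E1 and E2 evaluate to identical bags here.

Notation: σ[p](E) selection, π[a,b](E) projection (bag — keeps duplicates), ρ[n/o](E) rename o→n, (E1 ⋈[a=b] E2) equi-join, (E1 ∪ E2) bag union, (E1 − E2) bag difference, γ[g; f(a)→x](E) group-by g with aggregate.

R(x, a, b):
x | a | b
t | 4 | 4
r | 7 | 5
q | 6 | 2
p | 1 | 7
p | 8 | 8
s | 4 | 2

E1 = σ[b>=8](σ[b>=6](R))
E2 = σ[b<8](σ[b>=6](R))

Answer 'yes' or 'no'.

E1 stepwise |·|:
  R → 6
  σ[b>=6](R) → 2
  σ[b>=8](σ[b>=6](R)) → 1
E2 stepwise |·|:
  R → 6
  σ[b>=6](R) → 2
  σ[b<8](σ[b>=6](R)) → 1

E1 result:
x | a | b
p | 8 | 8
E2 result:
x | a | b
p | 1 | 7
Witness: ('p', 1, 7) appears 0× in E1 but 1× in E2.

no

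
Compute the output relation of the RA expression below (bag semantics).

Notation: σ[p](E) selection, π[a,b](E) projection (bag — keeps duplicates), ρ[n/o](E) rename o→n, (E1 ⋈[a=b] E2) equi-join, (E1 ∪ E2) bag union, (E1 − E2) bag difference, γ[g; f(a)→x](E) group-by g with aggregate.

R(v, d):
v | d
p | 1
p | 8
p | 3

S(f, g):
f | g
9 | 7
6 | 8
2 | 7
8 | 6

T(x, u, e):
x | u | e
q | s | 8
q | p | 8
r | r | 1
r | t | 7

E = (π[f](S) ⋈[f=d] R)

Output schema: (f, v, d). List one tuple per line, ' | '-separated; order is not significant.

Per-node cardinality:
  S → 4
  π[f](S) → 4
  R → 3
  (π[f](S) ⋈[f=d] R) → 1

== RESULT ==
f | v | d
8 | p | 8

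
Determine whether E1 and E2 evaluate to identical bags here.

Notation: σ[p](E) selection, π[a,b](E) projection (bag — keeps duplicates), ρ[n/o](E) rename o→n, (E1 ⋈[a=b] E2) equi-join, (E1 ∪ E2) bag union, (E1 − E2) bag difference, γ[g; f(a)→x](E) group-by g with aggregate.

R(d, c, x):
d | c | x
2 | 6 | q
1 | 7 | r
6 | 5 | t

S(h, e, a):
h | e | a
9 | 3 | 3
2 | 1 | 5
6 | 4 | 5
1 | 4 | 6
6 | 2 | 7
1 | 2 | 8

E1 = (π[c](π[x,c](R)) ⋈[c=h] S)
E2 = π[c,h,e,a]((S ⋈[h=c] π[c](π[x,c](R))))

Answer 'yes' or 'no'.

E1 subexpression sizes:
  R → 3
  π[x,c](R) → 3
  π[c](π[x,c](R)) → 3
  S → 6
  (π[c](π[x,c](R)) ⋈[c=h] S) → 2
E2 subexpression sizes:
  S → 6
  R → 3
  π[x,c](R) → 3
  π[c](π[x,c](R)) → 3
  (S ⋈[h=c] π[c](π[x,c](R))) → 2
  π[c,h,e,a]((S ⋈[h=c] π[c](π[x,c](R)))) → 2

E1 and E2 produce the same multiset:
c | h | e | a
6 | 6 | 2 | 7
6 | 6 | 4 | 5

yes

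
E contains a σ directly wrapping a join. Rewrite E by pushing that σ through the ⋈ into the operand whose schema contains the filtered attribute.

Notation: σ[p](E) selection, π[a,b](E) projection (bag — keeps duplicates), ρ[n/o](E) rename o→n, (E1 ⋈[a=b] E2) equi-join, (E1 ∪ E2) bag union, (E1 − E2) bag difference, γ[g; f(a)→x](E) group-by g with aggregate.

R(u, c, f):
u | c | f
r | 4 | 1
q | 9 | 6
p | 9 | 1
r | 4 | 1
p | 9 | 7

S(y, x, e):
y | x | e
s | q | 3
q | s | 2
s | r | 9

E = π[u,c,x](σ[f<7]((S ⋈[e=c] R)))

σ filters on f, owned by the right side.
E' = π[u,c,x]((S ⋈[e=c] σ[f<7](R)))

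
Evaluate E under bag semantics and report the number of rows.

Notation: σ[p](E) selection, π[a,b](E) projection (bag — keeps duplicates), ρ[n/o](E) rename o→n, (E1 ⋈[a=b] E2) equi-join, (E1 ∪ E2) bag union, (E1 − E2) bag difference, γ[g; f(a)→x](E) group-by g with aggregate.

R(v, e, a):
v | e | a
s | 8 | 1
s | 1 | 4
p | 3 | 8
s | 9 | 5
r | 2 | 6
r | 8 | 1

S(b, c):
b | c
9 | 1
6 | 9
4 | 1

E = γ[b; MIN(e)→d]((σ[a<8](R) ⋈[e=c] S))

Stepwise |·|:
  R → 6
  σ[a<8](R) → 5
  S → 3
  (σ[a<8](R) ⋈[e=c] S) → 3
  γ[b; MIN(e)→d]((σ[a<8](R) ⋈[e=c] S)) → 3

|E| = 3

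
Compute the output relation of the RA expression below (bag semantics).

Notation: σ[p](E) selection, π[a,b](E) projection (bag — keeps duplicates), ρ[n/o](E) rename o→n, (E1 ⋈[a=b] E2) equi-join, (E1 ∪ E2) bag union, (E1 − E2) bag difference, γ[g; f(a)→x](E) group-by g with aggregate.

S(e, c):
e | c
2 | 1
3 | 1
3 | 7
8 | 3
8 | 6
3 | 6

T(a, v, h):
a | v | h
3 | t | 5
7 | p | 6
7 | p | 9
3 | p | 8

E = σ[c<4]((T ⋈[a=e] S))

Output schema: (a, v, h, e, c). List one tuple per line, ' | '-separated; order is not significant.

Per-node cardinality:
  T → 4
  S → 6
  (T ⋈[a=e] S) → 6
  σ[c<4]((T ⋈[a=e] S)) → 2

== RESULT ==
a | v | h | e | c
3 | p | 8 | 3 | 1
3 | t | 5 | 3 | 1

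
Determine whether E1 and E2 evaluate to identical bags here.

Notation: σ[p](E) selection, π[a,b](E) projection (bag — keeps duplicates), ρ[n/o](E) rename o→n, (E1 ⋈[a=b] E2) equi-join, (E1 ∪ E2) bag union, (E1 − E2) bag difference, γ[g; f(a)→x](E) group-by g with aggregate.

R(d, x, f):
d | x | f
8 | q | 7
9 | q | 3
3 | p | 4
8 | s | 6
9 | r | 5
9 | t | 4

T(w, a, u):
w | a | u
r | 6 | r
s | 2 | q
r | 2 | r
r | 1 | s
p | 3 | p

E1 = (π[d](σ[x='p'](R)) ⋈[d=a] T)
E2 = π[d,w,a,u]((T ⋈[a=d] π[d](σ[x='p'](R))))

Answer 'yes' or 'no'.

E1 stepwise |·|:
  R → 6
  σ[x='p'](R) → 1
  π[d](σ[x='p'](R)) → 1
  T → 5
  (π[d](σ[x='p'](R)) ⋈[d=a] T) → 1
E2 stepwise |·|:
  T → 5
  R → 6
  σ[x='p'](R) → 1
  π[d](σ[x='p'](R)) → 1
  (T ⋈[a=d] π[d](σ[x='p'](R))) → 1
  π[d,w,a,u]((T ⋈[a=d] π[d](σ[x='p'](R)))) → 1

E1 and E2 produce the same multiset:
d | w | a | u
3 | p | 3 | p

yes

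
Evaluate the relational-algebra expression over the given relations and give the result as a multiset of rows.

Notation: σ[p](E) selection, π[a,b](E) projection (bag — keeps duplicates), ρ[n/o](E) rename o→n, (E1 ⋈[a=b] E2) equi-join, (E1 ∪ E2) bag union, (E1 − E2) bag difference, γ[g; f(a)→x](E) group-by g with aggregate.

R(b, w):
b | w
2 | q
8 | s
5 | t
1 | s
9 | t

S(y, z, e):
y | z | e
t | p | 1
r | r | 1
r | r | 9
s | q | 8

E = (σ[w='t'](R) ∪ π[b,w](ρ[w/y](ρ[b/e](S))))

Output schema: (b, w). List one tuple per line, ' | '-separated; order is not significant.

Row counts bottom-up:
  R → 5
  σ[w='t'](R) → 2
  S → 4
  ρ[b/e](S) → 4
  ρ[w/y](ρ[b/e](S)) → 4
  π[b,w](ρ[w/y](ρ[b/e](S))) → 4
  (σ[w='t'](R) ∪ π[b,w](ρ[w/y](ρ[b/e](S)))) → 6

== RESULT ==
b | w
1 | r
1 | t
5 | t
8 | s
9 | r
9 | t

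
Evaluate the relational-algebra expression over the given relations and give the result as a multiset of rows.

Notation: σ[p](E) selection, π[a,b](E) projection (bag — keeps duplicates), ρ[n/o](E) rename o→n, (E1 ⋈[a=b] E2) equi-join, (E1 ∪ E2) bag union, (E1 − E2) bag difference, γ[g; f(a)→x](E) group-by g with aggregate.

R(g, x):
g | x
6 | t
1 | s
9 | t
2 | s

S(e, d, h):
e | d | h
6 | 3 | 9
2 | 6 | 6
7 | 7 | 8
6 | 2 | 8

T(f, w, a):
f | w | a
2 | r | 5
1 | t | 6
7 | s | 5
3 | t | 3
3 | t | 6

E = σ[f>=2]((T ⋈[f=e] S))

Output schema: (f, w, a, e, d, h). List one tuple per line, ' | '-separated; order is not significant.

Subexpression sizes:
  T → 5
  S → 4
  (T ⋈[f=e] S) → 2
  σ[f>=2]((T ⋈[f=e] S)) → 2

== RESULT ==
f | w | a | e | d | h
2 | r | 5 | 2 | 6 | 6
7 | s | 5 | 7 | 7 | 8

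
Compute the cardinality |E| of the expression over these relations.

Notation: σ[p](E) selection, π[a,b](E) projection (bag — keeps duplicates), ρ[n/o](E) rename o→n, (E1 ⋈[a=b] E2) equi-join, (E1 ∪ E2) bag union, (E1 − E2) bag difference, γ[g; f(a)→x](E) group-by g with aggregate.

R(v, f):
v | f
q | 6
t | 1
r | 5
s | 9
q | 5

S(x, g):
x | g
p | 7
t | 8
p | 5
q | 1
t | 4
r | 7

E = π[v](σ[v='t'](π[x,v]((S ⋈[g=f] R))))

Per-node cardinality:
  S → 6
  R → 5
  (S ⋈[g=f] R) → 3
  π[x,v]((S ⋈[g=f] R)) → 3
  σ[v='t'](π[x,v]((S ⋈[g=f] R))) → 1
  π[v](σ[v='t'](π[x,v]((S ⋈[g=f] R)))) → 1

|E| = 1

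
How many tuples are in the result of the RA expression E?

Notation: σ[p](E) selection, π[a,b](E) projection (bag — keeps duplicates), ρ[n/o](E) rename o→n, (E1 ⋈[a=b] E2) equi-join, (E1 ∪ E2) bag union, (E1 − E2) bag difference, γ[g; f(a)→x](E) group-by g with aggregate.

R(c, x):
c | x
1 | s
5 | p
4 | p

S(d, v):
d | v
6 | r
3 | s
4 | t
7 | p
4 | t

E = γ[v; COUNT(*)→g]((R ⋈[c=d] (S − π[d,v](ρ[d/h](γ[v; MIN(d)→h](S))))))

Stepwise |·|:
  R → 3
  S → 5
  S → 5
  γ[v; MIN(d)→h](S) → 4
  ρ[d/h](γ[v; MIN(d)→h](S)) → 4
  π[d,v](ρ[d/h](γ[v; MIN(d)→h](S))) → 4
  (S − π[d,v](ρ[d/h](γ[v; MIN(d)→h](S)))) → 1
  (R ⋈[c=d] (S − π[d,v](ρ[d/h](γ[v; MIN(d)→h](S))))) → 1
  γ[v; COUNT(*)→g]((R ⋈[c=d] (S − π[d,v](ρ[d/h](γ[v; MIN(d)→h](S)))))) → 1

|E| = 1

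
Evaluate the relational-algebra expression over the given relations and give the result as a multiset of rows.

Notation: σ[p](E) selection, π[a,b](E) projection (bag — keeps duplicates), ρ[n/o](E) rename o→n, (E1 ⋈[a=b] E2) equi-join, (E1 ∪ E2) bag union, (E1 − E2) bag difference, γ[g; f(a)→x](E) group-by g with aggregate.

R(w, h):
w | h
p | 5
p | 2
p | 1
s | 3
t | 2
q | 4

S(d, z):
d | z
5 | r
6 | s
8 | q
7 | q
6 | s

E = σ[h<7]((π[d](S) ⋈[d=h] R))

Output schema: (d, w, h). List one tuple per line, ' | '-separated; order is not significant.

Per-node cardinality:
  S → 5
  π[d](S) → 5
  R → 6
  (π[d](S) ⋈[d=h] R) → 1
  σ[h<7]((π[d](S) ⋈[d=h] R)) → 1

== RESULT ==
d | w | h
5 | p | 5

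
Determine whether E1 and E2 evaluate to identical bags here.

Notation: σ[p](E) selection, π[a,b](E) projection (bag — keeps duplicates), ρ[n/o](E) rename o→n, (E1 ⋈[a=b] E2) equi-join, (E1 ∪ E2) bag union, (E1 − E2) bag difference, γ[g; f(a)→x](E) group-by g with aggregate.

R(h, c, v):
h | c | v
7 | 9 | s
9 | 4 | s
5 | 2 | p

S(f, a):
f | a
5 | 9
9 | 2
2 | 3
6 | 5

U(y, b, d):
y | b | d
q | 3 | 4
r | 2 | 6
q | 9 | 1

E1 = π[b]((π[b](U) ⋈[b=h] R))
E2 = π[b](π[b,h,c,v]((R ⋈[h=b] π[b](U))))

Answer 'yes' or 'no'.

E1 per-node cardinality:
  U → 3
  π[b](U) → 3
  R → 3
  (π[b](U) ⋈[b=h] R) → 1
  π[b]((π[b](U) ⋈[b=h] R)) → 1
E2 per-node cardinality:
  R → 3
  U → 3
  π[b](U) → 3
  (R ⋈[h=b] π[b](U)) → 1
  π[b,h,c,v]((R ⋈[h=b] π[b](U))) → 1
  π[b](π[b,h,c,v]((R ⋈[h=b] π[b](U)))) → 1

E1 and E2 produce the same multiset:
b
9

yes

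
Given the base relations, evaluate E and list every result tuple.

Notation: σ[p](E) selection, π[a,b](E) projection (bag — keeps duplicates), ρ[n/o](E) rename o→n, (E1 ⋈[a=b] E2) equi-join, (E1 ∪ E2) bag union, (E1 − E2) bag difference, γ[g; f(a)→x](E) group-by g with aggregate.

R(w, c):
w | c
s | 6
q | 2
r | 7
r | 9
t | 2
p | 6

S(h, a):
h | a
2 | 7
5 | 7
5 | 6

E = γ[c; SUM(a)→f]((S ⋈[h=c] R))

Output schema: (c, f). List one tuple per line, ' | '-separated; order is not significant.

Per-node cardinality:
  S → 3
  R → 6
  (S ⋈[h=c] R) → 2
  γ[c; SUM(a)→f]((S ⋈[h=c] R)) → 1

== RESULT ==
c | f
2 | 14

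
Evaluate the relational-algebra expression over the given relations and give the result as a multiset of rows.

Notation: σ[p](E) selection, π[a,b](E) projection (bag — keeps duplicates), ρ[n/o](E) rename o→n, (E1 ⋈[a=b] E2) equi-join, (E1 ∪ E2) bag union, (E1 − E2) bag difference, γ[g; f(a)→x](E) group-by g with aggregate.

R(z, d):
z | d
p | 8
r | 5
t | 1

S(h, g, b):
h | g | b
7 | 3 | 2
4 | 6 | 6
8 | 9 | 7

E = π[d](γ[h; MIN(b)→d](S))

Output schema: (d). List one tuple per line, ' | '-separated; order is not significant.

Row counts bottom-up:
  S → 3
  γ[h; MIN(b)→d](S) → 3
  π[d](γ[h; MIN(b)→d](S)) → 3

== RESULT ==
d
2
6
7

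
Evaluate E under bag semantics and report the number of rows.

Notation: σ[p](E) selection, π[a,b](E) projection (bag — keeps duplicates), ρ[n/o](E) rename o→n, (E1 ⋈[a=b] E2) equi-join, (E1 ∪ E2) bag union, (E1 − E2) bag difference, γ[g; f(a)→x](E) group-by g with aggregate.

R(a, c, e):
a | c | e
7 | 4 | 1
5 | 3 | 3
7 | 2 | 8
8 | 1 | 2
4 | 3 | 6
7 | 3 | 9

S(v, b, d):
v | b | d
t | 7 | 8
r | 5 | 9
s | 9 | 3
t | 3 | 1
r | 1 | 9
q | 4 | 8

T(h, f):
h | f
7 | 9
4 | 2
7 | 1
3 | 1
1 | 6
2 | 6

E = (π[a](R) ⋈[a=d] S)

Stepwise |·|:
  R → 6
  π[a](R) → 6
  S → 6
  (π[a](R) ⋈[a=d] S) → 2

|E| = 2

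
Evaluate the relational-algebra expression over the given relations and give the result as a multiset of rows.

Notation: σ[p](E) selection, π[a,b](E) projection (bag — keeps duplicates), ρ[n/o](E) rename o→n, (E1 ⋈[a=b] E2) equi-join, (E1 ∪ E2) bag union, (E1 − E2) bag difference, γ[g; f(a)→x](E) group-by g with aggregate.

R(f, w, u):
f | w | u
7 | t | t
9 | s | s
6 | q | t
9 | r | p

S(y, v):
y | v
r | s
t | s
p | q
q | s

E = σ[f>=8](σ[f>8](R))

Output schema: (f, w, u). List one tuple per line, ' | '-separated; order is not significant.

Subexpression sizes:
  R → 4
  σ[f>8](R) → 2
  σ[f>=8](σ[f>8](R)) → 2

== RESULT ==
f | w | u
9 | r | p
9 | s | s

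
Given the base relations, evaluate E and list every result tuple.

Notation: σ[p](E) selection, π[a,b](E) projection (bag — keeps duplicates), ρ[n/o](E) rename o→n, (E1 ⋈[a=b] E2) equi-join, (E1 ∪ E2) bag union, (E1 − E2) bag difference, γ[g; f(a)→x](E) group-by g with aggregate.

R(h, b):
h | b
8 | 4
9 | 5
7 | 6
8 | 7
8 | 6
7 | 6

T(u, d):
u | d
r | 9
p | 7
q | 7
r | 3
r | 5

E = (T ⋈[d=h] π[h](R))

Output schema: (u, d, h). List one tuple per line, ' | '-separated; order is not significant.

Per-node cardinality:
  T → 5
  R → 6
  π[h](R) → 6
  (T ⋈[d=h] π[h](R)) → 5

== RESULT ==
u | d | h
p | 7 | 7
p | 7 | 7
q | 7 | 7
q | 7 | 7
r | 9 | 9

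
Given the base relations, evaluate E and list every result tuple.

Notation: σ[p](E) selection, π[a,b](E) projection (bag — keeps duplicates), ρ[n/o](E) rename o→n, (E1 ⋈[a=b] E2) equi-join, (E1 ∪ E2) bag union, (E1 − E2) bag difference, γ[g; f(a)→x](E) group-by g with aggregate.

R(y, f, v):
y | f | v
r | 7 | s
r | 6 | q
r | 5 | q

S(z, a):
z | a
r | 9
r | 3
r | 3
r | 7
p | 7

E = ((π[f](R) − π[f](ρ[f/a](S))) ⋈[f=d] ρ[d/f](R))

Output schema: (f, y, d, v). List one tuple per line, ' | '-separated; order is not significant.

Per-node cardinality:
  R → 3
  π[f](R) → 3
  S → 5
  ρ[f/a](S) → 5
  π[f](ρ[f/a](S)) → 5
  (π[f](R) − π[f](ρ[f/a](S))) → 2
  R → 3
  ρ[d/f](R) → 3
  ((π[f](R) − π[f](ρ[f/a](S))) ⋈[f=d] ρ[d/f](R)) → 2

== RESULT ==
f | y | d | v
5 | r | 5 | q
6 | r | 6 | q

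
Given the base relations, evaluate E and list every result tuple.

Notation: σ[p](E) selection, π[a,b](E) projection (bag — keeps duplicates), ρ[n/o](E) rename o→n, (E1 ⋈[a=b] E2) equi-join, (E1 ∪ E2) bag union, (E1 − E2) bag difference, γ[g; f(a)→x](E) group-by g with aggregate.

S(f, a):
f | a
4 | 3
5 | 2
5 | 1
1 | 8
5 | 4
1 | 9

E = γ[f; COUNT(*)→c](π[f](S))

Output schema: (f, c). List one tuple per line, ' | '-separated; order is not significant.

Stepwise |·|:
  S → 6
  π[f](S) → 6
  γ[f; COUNT(*)→c](π[f](S)) → 3

== RESULT ==
f | c
1 | 2
4 | 1
5 | 3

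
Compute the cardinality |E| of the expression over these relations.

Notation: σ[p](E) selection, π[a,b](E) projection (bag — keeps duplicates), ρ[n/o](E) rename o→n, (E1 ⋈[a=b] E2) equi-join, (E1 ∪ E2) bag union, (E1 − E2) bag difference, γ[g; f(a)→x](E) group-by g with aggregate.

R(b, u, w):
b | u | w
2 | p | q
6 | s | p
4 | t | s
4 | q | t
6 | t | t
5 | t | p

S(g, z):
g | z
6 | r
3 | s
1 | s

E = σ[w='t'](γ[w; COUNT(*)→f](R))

Subexpression sizes:
  R → 6
  γ[w; COUNT(*)→f](R) → 4
  σ[w='t'](γ[w; COUNT(*)→f](R)) → 1

|E| = 1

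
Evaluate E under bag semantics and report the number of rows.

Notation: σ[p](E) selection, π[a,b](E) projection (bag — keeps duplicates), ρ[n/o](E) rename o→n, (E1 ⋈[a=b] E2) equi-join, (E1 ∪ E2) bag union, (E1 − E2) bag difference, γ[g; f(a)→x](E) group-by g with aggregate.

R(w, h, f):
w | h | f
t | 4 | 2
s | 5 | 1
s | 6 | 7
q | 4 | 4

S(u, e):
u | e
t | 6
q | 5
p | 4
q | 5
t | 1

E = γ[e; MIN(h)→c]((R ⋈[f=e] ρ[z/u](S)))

Subexpression sizes:
  R → 4
  S → 5
  ρ[z/u](S) → 5
  (R ⋈[f=e] ρ[z/u](S)) → 2
  γ[e; MIN(h)→c]((R ⋈[f=e] ρ[z/u](S))) → 2

|E| = 2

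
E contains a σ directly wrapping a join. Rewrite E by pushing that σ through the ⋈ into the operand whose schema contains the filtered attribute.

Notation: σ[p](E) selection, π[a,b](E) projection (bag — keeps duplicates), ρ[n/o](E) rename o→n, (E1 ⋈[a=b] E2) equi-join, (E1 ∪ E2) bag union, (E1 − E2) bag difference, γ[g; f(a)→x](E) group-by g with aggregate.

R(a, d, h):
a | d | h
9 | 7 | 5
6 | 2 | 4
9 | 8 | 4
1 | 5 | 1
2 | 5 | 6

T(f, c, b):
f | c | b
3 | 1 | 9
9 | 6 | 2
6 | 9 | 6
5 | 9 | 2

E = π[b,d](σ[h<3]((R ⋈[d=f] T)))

σ filters on h, owned by the left side.
E' = π[b,d]((σ[h<3](R) ⋈[d=f] T))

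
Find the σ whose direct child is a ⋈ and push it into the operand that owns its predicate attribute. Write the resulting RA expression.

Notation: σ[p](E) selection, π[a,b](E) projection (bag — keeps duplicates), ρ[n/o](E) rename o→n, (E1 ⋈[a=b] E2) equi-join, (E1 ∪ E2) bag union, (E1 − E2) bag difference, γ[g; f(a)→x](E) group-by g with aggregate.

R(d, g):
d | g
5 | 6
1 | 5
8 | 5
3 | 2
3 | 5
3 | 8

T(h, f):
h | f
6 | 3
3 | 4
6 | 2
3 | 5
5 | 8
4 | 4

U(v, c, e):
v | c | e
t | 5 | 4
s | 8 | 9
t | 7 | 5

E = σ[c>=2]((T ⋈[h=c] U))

σ filters on c, owned by the right side.
E' = (T ⋈[h=c] σ[c>=2](U))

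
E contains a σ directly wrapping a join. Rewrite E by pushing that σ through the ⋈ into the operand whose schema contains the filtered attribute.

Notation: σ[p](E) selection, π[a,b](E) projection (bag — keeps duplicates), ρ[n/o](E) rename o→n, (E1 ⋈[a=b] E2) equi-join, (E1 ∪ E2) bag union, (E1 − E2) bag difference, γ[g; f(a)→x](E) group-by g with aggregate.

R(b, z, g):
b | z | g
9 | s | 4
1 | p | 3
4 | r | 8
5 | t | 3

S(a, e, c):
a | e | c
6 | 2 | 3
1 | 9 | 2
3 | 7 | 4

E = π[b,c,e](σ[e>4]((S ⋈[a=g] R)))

σ filters on e, owned by the left side.
E' = π[b,c,e]((σ[e>4](S) ⋈[a=g] R))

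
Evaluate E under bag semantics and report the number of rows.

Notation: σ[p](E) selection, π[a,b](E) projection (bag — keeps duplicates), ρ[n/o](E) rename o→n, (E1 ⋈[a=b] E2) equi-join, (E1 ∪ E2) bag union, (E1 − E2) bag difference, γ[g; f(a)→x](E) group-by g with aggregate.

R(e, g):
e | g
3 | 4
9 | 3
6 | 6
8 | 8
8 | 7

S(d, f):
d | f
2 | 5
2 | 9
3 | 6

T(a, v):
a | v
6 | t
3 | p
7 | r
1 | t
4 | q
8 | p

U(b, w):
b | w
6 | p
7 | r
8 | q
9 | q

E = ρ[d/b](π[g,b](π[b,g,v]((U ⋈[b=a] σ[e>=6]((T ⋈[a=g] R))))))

Per-node cardinality:
  U → 4
  T → 6
  R → 5
  (T ⋈[a=g] R) → 5
  σ[e>=6]((T ⋈[a=g] R)) → 4
  (U ⋈[b=a] σ[e>=6]((T ⋈[a=g] R))) → 3
  π[b,g,v]((U ⋈[b=a] σ[e>=6]((T ⋈[a=g] R)))) → 3
  π[g,b](π[b,g,v]((U ⋈[b=a] σ[e>=6]((T ⋈[a=g] R))))) → 3
  ρ[d/b](π[g,b](π[b,g,v]((U ⋈[b=a] σ[e>=6]((T ⋈[a=g] R)))))) → 3

|E| = 3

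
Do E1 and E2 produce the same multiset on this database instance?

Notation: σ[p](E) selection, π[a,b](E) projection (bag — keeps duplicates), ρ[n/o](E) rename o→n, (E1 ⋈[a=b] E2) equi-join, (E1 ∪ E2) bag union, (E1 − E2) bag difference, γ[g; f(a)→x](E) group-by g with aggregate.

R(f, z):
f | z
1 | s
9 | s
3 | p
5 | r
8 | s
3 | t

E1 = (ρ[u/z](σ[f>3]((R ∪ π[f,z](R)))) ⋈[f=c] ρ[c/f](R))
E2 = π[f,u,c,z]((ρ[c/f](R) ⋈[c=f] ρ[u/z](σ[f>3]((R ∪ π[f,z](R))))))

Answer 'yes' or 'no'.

E1 per-node cardinality:
  R → 6
  R → 6
  π[f,z](R) → 6
  (R ∪ π[f,z](R)) → 12
  σ[f>3]((R ∪ π[f,z](R))) → 6
  ρ[u/z](σ[f>3]((R ∪ π[f,z](R)))) → 6
  R → 6
  ρ[c/f](R) → 6
  (ρ[u/z](σ[f>3]((R ∪ π[f,z](R)))) ⋈[f=c] ρ[c/f](R)) → 6
E2 per-node cardinality:
  R → 6
  ρ[c/f](R) → 6
  R → 6
  R → 6
  π[f,z](R) → 6
  (R ∪ π[f,z](R)) → 12
  σ[f>3]((R ∪ π[f,z](R))) → 6
  ρ[u/z](σ[f>3]((R ∪ π[f,z](R)))) → 6
  (ρ[c/f](R) ⋈[c=f] ρ[u/z](σ[f>3]((R ∪ π[f,z](R))))) → 6
  π[f,u,c,z]((ρ[c/f](R) ⋈[c=f] ρ[u/z](σ[f>3]((R ∪ π[f,z](R)))))) → 6

E1 and E2 produce the same multiset:
f | u | c | z
5 | r | 5 | r
5 | r | 5 | r
8 | s | 8 | s
8 | s | 8 | s
9 | s | 9 | s
9 | s | 9 | s

yes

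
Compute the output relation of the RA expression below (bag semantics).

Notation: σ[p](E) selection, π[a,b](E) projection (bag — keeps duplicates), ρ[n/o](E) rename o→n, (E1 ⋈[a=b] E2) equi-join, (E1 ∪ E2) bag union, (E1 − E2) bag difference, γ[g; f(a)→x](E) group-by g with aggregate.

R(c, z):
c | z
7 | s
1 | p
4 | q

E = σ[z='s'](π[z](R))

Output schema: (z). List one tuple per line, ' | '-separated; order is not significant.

Stepwise |·|:
  R → 3
  π[z](R) → 3
  σ[z='s'](π[z](R)) → 1

== RESULT ==
z
s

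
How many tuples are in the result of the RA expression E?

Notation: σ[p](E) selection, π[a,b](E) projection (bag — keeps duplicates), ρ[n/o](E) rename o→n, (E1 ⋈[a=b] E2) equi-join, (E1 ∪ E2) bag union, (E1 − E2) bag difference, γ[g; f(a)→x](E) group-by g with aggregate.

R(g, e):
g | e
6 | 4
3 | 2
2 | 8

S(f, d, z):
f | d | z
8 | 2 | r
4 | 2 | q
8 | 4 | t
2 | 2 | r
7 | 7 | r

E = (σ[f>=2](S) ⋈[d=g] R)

Row counts bottom-up:
  S → 5
  σ[f>=2](S) → 5
  R → 3
  (σ[f>=2](S) ⋈[d=g] R) → 3

|E| = 3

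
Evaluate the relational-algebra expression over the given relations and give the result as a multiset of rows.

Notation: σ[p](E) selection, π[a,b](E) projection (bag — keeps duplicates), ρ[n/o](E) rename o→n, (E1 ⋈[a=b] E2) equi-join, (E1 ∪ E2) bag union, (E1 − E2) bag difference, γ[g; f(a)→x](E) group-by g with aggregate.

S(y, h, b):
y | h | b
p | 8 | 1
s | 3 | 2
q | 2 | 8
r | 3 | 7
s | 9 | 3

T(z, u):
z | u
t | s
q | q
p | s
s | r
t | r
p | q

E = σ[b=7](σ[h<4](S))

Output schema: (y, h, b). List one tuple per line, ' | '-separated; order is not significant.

Subexpression sizes:
  S → 5
  σ[h<4](S) → 3
  σ[b=7](σ[h<4](S)) → 1

== RESULT ==
y | h | b
r | 3 | 7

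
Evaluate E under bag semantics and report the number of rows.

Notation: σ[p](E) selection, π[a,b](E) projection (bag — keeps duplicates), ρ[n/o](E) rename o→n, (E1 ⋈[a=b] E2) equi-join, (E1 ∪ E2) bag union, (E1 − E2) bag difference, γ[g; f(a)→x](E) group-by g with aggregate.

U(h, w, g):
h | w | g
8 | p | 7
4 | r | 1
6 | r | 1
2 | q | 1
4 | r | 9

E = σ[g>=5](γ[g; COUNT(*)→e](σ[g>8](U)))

Subexpression sizes:
  U → 5
  σ[g>8](U) → 1
  γ[g; COUNT(*)→e](σ[g>8](U)) → 1
  σ[g>=5](γ[g; COUNT(*)→e](σ[g>8](U))) → 1

|E| = 1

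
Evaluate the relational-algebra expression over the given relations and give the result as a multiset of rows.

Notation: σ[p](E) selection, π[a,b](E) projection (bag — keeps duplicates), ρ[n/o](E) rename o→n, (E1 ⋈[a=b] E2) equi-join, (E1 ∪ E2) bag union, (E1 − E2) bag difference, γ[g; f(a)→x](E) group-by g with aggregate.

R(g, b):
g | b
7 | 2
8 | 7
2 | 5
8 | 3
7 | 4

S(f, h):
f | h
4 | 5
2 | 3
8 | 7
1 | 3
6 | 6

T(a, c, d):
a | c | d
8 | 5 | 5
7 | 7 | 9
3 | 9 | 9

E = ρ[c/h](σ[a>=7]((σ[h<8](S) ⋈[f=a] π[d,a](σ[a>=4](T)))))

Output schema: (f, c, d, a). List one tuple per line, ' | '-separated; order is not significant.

Stepwise |·|:
  S → 5
  σ[h<8](S) → 5
  T → 3
  σ[a>=4](T) → 2
  π[d,a](σ[a>=4](T)) → 2
  (σ[h<8](S) ⋈[f=a] π[d,a](σ[a>=4](T))) → 1
  σ[a>=7]((σ[h<8](S) ⋈[f=a] π[d,a](σ[a>=4](T)))) → 1
  ρ[c/h](σ[a>=7]((σ[h<8](S) ⋈[f=a] π[d,a](σ[a>=4](T))))) → 1

== RESULT ==
f | c | d | a
8 | 7 | 5 | 8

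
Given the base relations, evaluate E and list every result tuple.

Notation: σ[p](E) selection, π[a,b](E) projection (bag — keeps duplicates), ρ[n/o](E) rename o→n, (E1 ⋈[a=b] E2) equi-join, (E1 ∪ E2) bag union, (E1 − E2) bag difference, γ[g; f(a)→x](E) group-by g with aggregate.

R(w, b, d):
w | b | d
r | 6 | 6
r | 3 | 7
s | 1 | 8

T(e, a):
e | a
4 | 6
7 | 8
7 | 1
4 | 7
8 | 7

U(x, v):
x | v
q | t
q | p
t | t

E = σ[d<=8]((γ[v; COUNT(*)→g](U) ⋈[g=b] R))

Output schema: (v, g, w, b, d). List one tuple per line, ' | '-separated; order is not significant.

Row counts bottom-up:
  U → 3
  γ[v; COUNT(*)→g](U) → 2
  R → 3
  (γ[v; COUNT(*)→g](U) ⋈[g=b] R) → 1
  σ[d<=8]((γ[v; COUNT(*)→g](U) ⋈[g=b] R)) → 1

== RESULT ==
v | g | w | b | d
p | 1 | s | 1 | 8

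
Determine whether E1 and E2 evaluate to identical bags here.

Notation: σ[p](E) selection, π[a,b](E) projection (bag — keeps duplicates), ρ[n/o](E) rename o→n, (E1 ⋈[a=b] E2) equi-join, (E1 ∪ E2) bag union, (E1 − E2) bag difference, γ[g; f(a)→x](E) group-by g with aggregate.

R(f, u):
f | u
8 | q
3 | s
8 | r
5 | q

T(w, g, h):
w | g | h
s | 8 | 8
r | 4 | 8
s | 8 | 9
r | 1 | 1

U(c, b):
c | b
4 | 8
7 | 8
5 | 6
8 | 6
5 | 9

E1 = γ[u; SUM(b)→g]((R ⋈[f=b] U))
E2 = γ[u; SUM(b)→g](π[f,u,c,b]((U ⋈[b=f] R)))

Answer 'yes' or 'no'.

E1 stepwise |·|:
  R → 4
  U → 5
  (R ⋈[f=b] U) → 4
  γ[u; SUM(b)→g]((R ⋈[f=b] U)) → 2
E2 stepwise |·|:
  U → 5
  R → 4
  (U ⋈[b=f] R) → 4
  π[f,u,c,b]((U ⋈[b=f] R)) → 4
  γ[u; SUM(b)→g](π[f,u,c,b]((U ⋈[b=f] R))) → 2

E1 and E2 produce the same multiset:
u | g
q | 16
r | 16

yes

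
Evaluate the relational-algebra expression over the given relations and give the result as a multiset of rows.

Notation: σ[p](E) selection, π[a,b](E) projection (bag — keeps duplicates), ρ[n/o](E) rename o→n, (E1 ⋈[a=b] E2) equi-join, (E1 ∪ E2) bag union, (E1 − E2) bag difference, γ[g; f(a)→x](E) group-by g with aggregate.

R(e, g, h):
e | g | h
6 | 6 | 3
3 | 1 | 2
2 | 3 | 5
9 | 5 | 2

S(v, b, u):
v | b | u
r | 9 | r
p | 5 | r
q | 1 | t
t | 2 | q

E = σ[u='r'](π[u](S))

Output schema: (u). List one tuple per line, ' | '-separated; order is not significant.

Row counts bottom-up:
  S → 4
  π[u](S) → 4
  σ[u='r'](π[u](S)) → 2

== RESULT ==
u
r
r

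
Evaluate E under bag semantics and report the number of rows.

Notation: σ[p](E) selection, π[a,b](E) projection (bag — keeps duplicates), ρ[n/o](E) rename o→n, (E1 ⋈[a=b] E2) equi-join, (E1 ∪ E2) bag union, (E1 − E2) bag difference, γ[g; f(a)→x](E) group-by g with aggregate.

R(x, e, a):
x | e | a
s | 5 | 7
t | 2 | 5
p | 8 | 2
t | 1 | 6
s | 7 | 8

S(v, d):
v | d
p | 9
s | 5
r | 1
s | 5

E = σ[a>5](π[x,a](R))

Subexpression sizes:
  R → 5
  π[x,a](R) → 5
  σ[a>5](π[x,a](R)) → 3

|E| = 3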